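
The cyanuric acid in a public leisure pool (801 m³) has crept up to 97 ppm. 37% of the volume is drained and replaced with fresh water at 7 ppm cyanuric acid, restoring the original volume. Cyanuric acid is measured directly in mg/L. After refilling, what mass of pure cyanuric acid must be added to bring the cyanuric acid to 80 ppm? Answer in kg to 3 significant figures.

Volume: 801 m³ = 801,000 L.
After draining 37% and refilling: 97 × 0.63 + 7 × 0.37 = 63.7 ppm.
Deficit to target: 80 − 63.7 = 16.3 mg/L.
Mass: 16.3 mg/L × 801,000 L = 13,060 g cyanuric acid.

13.1 kg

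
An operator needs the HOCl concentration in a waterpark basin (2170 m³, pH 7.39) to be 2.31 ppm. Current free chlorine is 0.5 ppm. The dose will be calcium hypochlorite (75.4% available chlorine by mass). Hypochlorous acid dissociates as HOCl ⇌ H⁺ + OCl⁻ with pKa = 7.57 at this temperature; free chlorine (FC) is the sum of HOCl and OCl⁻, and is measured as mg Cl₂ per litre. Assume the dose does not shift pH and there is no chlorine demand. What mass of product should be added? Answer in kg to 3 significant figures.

Volume: 2170 m³ = 2,170,000 L.
[OCl⁻]/[HOCl] = 10^(pH − pKa) = 10^(7.39 − 7.57) = 0.6607; fraction as HOCl = 1/(1 + 0.6607) = 0.6022.
Free chlorine required for 2.31 ppm HOCl: 2.31 / 0.6022 = 3.836 ppm.
FC to add: 3.836 − 0.5 = 3.336 mg/L as Cl₂.
Cl₂ equivalent: 3.336 mg/L × 2,170,000 L = 7240 g.
Product at 75.4% available Cl: 7240 / 0.754 = 9602 g.

9.60 kg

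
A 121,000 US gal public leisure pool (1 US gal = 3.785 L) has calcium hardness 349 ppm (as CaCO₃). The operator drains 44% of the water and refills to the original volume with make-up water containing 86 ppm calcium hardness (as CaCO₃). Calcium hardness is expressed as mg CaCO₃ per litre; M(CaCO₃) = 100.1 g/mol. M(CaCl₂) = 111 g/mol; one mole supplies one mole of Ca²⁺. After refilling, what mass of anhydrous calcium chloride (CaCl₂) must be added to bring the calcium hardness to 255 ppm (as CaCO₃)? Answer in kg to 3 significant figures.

Volume: 121,000 US gal × 3.785 L/gal = 457,985 L.
After draining 44% and refilling: 349 × 0.56 + 86 × 0.44 = 233.28 ppm.
Deficit to target: 255 − 233.28 = 21.72 mg/L.
As CaCO₃: 21.72 mg/L × 457,985 L = 9947 g; ÷ 100.1 = 99.37 mol Ca²⁺.
Mass: 99.37 × 111 = 11,030 g.

11.0 kg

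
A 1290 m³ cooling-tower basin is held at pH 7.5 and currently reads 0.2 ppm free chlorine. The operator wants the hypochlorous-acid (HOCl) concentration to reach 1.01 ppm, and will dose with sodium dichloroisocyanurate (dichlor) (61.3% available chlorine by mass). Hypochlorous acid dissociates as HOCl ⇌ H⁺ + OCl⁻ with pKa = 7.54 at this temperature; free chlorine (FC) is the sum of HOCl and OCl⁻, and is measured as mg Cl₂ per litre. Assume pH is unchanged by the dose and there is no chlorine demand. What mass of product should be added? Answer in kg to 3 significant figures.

3.64 kg

Volume: 1290 m³ = 1,290,000 L.
[OCl⁻]/[HOCl] = 10^(pH − pKa) = 10^(7.5 − 7.54) = 0.912; fraction as HOCl = 1/(1 + 0.912) = 0.523.
Free chlorine required for 1.01 ppm HOCl: 1.01 / 0.523 = 1.931 ppm.
FC to add: 1.931 − 0.2 = 1.731 mg/L as Cl₂.
Cl₂ equivalent: 1.731 mg/L × 1,290,000 L = 2233 g.
Product at 61.3% available Cl: 2233 / 0.613 = 3643 g.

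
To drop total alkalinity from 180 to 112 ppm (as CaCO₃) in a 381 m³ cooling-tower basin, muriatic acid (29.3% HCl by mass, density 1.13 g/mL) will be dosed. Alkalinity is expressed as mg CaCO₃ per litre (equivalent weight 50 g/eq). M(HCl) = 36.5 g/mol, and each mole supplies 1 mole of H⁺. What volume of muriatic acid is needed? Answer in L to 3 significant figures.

57.1 L

Volume: 381 m³ = 381,000 L.
Alkalinity to neutralize: (180 − 112) = 68 mg/L as CaCO₃ × 381,000 L = 25,910 g as CaCO₃.
Equivalents of H⁺ required: 25,910 ÷ 50 g/eq = 518.2 eq = 518.2 mol HCl.
Mass of HCl: 518.2 × 36.5 = 18,910 g.
Mass of 29.3% solution: 18,910 / 0.293 = 64,550 g.
Volume: 64,550 g ÷ 1.13 g/mL = 57,120 mL.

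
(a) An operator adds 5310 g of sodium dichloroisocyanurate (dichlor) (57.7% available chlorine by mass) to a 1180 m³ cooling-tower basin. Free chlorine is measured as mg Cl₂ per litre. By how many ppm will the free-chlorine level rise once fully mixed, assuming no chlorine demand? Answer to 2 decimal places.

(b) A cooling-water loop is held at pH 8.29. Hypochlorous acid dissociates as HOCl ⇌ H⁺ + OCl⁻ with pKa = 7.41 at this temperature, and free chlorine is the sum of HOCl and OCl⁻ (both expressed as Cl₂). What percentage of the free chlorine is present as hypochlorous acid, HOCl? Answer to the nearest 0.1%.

(a) Volume: 1180 m³ = 1,180,000 L.
(a) Available chlorine delivered: 5310 g × 0.577 = 3064 g as Cl₂.
(a) Concentration rise: 3064 g / 1,180,000 L = 2.596 mg/L = 2.60 ppm.

(b) [OCl⁻]/[HOCl] = 10^(pH − pKa) = 10^(8.29 − 7.41) = 10^0.88 = 7.586.
(b) Fraction as HOCl = 1 / (1 + 7.586) = 0.1165.

(a) 2.60 ppm; (b) 11.6%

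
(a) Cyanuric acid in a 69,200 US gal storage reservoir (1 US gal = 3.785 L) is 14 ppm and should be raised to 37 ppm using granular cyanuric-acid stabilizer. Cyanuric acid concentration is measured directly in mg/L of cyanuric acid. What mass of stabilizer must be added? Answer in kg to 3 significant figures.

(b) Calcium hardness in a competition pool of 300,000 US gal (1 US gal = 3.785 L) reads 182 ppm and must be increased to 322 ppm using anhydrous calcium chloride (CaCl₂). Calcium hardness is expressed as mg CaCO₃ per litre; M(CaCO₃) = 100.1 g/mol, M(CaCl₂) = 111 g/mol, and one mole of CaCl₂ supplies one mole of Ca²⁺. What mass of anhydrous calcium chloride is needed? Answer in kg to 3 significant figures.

(a) 6.02 kg; (b) 176 kg

(a) Volume: 69,200 US gal × 3.785 L/gal = 261,922 L.
(a) CYA to add: (37 − 14) = 23 mg/L × 261,922 L = 6024 g cyanuric acid.

(b) Volume: 300,000 US gal × 3.785 L/gal = 1,135,500 L.
(b) Hardness to add: (322 − 182) = 140 mg/L as CaCO₃ × 1,135,500 L = 159,000 g as CaCO₃.
(b) Moles of Ca²⁺ (1 mol Ca²⁺ ≡ 1 mol CaCO₃): 159,000 / 100.1 g/mol = 1588 mol.
(b) Mass of CaCl₂: 1588 × 111 = 176,300 g.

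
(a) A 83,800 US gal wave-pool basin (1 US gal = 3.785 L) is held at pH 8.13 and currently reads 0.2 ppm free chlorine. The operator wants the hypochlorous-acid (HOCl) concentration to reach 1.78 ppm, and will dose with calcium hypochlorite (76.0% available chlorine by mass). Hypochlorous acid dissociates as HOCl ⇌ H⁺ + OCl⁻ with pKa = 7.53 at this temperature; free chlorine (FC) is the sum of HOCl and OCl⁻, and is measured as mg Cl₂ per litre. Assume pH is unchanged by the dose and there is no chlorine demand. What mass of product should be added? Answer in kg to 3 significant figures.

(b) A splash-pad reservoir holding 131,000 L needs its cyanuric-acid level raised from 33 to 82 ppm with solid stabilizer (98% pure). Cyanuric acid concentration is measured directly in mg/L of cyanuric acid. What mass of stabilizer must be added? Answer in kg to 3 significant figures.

(a) 3.62 kg; (b) 6.55 kg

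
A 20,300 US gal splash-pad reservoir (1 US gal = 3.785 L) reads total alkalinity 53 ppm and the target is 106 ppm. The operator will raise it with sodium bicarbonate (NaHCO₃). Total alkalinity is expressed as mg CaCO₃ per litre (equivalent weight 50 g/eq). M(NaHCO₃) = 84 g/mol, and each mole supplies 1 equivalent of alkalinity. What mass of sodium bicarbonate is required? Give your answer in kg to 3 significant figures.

Volume: 20,300 US gal × 3.785 L/gal = 76,836 L.
Alkalinity to add: (106 − 53) = 53 mg/L as CaCO₃ × 76,836 L = 4072 g as CaCO₃.
Equivalents: 4072 g ÷ 50 g/eq = 81.45 eq.
NaHCO₃ supplies 1 eq per mole → 81.45 mol.
Mass: 81.45 mol × 84 g/mol = 6841 g.

6.84 kg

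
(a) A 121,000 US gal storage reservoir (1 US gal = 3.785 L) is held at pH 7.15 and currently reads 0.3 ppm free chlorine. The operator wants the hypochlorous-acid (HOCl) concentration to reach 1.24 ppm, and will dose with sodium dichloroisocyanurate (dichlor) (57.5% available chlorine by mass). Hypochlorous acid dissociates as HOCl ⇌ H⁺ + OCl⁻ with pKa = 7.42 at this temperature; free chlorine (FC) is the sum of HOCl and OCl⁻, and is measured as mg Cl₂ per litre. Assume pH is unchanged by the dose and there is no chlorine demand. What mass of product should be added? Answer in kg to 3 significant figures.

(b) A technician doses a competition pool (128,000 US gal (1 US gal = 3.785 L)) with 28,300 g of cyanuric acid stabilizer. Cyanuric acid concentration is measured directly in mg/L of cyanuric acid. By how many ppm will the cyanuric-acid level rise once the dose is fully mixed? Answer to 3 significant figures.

(a) 1.28 kg; (b) 58.4 ppm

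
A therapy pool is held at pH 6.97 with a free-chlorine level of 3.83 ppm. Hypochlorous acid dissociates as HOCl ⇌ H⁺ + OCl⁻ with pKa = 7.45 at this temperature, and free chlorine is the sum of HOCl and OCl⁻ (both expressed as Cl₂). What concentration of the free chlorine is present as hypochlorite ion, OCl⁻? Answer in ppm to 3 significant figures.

0.953 ppm

[OCl⁻]/[HOCl] = 10^(pH − pKa) = 10^(6.97 − 7.45) = 10^-0.48 = 0.3311.
Fraction as HOCl = 1 / (1 + 0.3311) = 0.7512.
OCl⁻ = (1 − 0.7512) × 3.83 ppm = 0.9527 ppm.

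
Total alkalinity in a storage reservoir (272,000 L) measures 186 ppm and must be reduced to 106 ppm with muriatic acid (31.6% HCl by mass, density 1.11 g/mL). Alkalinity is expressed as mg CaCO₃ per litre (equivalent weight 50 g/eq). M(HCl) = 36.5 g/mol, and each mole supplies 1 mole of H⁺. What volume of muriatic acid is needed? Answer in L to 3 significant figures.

45.3 L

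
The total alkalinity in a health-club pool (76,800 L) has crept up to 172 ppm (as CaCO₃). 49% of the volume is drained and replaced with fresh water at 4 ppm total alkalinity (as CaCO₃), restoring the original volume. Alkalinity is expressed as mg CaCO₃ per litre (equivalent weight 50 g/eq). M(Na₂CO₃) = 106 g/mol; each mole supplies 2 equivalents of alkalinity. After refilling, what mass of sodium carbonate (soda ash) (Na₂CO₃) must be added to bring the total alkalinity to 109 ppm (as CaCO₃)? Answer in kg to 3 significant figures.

After draining 49% and refilling: 172 × 0.51 + 4 × 0.49 = 89.68 ppm.
Deficit to target: 109 − 89.68 = 19.32 mg/L.
As CaCO₃: 19.32 mg/L × 76,800 L = 1484 g; ÷ 50 g/eq ÷ 2 = 14.84 mol Na₂CO₃.
Mass: 14.84 × 106 = 1573 g.

1.57 kg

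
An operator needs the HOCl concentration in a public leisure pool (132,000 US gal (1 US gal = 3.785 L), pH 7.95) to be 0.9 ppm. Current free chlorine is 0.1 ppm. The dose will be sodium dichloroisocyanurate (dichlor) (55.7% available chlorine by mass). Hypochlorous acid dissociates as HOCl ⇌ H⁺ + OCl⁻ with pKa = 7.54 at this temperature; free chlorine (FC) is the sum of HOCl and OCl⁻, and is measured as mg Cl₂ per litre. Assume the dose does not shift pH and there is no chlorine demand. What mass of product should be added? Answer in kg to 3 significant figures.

2.79 kg

Volume: 132,000 US gal × 3.785 L/gal = 499,620 L.
[OCl⁻]/[HOCl] = 10^(pH − pKa) = 10^(7.95 − 7.54) = 2.57; fraction as HOCl = 1/(1 + 2.57) = 0.2801.
Free chlorine required for 0.9 ppm HOCl: 0.9 / 0.2801 = 3.213 ppm.
FC to add: 3.213 − 0.1 = 3.113 mg/L as Cl₂.
Cl₂ equivalent: 3.113 mg/L × 499,620 L = 1555 g.
Product at 55.7% available Cl: 1555 / 0.557 = 2793 g.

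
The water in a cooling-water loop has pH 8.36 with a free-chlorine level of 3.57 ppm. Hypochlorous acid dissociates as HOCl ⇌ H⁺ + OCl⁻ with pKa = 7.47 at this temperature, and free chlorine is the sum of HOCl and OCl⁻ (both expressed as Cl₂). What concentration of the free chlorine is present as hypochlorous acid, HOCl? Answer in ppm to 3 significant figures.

0.407 ppm

[OCl⁻]/[HOCl] = 10^(pH − pKa) = 10^(8.36 − 7.47) = 10^0.89 = 7.762.
Fraction as HOCl = 1 / (1 + 7.762) = 0.1141.
HOCl = 0.1141 × 3.57 ppm = 0.4074 ppm.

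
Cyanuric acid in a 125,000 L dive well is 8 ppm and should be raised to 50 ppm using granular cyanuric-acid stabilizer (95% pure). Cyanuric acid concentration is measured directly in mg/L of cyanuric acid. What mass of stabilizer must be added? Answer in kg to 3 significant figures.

CYA to add: (50 − 8) = 42 mg/L × 125,000 L = 5250 g cyanuric acid.
At 95% purity: 5250 / 0.95 = 5526 g product.

5.53 kg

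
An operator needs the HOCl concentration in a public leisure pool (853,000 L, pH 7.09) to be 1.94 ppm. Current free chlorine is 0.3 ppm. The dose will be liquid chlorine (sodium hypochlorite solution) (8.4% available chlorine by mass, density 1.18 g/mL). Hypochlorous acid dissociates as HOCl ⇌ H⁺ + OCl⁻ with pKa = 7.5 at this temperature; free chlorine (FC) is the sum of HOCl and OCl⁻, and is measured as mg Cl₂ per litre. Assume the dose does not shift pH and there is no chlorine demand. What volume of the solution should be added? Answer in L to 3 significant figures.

20.6 L

[OCl⁻]/[HOCl] = 10^(pH − pKa) = 10^(7.09 − 7.5) = 0.389; fraction as HOCl = 1/(1 + 0.389) = 0.7199.
Free chlorine required for 1.94 ppm HOCl: 1.94 / 0.7199 = 2.695 ppm.
FC to add: 2.695 − 0.3 = 2.395 mg/L as Cl₂.
Cl₂ equivalent: 2.395 mg/L × 853,000 L = 2043 g.
Product at 8.4% available Cl: 2043 / 0.084 = 24,320 g.
Volume: 24,320 g ÷ 1.18 g/mL = 20,610 mL.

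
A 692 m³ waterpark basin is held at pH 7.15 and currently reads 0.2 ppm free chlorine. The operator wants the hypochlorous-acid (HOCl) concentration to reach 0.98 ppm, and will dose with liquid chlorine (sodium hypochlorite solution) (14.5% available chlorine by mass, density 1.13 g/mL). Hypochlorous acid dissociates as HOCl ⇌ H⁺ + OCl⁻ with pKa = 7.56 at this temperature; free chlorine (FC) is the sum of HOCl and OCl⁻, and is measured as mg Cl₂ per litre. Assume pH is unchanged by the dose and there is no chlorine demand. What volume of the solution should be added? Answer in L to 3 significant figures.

Volume: 692 m³ = 692,000 L.
[OCl⁻]/[HOCl] = 10^(pH − pKa) = 10^(7.15 − 7.56) = 0.389; fraction as HOCl = 1/(1 + 0.389) = 0.7199.
Free chlorine required for 0.98 ppm HOCl: 0.98 / 0.7199 = 1.361 ppm.
FC to add: 1.361 − 0.2 = 1.161 mg/L as Cl₂.
Cl₂ equivalent: 1.161 mg/L × 692,000 L = 803.6 g.
Product at 14.5% available Cl: 803.6 / 0.145 = 5542 g.
Volume: 5542 g ÷ 1.13 g/mL = 4904 mL.

4.90 L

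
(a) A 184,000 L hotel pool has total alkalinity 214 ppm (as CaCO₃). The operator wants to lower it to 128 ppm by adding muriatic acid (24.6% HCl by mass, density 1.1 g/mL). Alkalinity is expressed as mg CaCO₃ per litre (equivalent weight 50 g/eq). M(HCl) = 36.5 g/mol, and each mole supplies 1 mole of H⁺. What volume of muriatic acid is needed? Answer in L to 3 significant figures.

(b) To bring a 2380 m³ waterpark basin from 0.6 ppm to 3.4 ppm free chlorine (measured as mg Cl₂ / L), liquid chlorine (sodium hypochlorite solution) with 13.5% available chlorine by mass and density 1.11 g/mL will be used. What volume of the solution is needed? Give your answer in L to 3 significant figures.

(a) 42.7 L; (b) 44.5 L

(a) Alkalinity to neutralize: (214 − 128) = 86 mg/L as CaCO₃ × 184,000 L = 15,820 g as CaCO₃.
(a) Equivalents of H⁺ required: 15,820 ÷ 50 g/eq = 316.5 eq = 316.5 mol HCl.
(a) Mass of HCl: 316.5 × 36.5 = 11,550 g.
(a) Mass of 24.6% solution: 11,550 / 0.246 = 46,960 g.
(a) Volume: 46,960 g ÷ 1.1 g/mL = 42,690 mL.

(b) Volume: 2380 m³ = 2,380,000 L.
(b) Chlorine deficit: 3.4 − 0.6 = 2.8 ppm = 2.8 mg/L as Cl₂.
(b) Cl₂ equivalent needed: 2.8 mg/L × 2,380,000 L = 6,664,000 mg = 6664 g.
(b) Product at 13.5% available chlorine: 6664 / 0.135 = 49,360 g.
(b) Volume at density 1.11 g/mL: 49,360 g ÷ 1.11 g/mL = 44,470 mL.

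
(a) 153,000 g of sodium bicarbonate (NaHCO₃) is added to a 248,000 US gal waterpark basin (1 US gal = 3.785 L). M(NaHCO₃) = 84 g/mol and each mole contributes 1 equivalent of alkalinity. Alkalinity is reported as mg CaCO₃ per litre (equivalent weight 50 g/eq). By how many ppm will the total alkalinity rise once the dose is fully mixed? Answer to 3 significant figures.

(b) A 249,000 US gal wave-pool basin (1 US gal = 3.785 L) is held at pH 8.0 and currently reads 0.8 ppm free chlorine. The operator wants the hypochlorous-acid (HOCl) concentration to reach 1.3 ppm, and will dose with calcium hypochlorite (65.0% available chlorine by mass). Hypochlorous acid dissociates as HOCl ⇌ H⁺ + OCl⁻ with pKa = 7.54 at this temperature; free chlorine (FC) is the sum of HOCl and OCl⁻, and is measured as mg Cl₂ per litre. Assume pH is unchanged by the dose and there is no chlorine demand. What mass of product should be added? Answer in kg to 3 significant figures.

(a) Volume: 248,000 US gal × 3.785 L/gal = 938,680 L.
(a) Moles of NaHCO₃: 153,000 g ÷ 84 g/mol = 1821 mol → 1821 eq of alkalinity.
(a) As CaCO₃: 1821 eq × 50 g/eq = 91,070 g.
(a) Rise: 91,070 g / 938,680 L × 1000 = 97.02 mg/L.

(b) Volume: 249,000 US gal × 3.785 L/gal = 942,465 L.
(b) [OCl⁻]/[HOCl] = 10^(pH − pKa) = 10^(8.0 − 7.54) = 2.884; fraction as HOCl = 1/(1 + 2.884) = 0.2575.
(b) Free chlorine required for 1.3 ppm HOCl: 1.3 / 0.2575 = 5.049 ppm.
(b) FC to add: 5.049 − 0.8 = 4.249 mg/L as Cl₂.
(b) Cl₂ equivalent: 4.249 mg/L × 942,465 L = 4005 g.
(b) Product at 65.0% available Cl: 4005 / 0.65 = 6161 g.

(a) 97.0 ppm; (b) 6.16 kg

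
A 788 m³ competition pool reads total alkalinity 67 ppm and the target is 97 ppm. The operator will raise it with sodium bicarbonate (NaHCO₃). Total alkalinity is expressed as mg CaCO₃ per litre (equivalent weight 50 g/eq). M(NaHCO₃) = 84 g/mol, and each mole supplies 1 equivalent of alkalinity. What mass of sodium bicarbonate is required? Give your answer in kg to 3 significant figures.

39.7 kg

Volume: 788 m³ = 788,000 L.
Alkalinity to add: (97 − 67) = 30 mg/L as CaCO₃ × 788,000 L = 23,640 g as CaCO₃.
Equivalents: 23,640 g ÷ 50 g/eq = 472.8 eq.
NaHCO₃ supplies 1 eq per mole → 472.8 mol.
Mass: 472.8 mol × 84 g/mol = 39,720 g.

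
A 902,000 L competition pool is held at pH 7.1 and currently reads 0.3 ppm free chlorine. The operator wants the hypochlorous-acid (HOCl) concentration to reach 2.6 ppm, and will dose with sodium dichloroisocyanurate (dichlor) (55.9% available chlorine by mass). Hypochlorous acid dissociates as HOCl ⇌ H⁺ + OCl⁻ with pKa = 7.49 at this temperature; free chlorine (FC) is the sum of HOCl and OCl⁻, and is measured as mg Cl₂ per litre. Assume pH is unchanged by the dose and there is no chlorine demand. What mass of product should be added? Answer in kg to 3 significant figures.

[OCl⁻]/[HOCl] = 10^(pH − pKa) = 10^(7.1 − 7.49) = 0.4074; fraction as HOCl = 1/(1 + 0.4074) = 0.7105.
Free chlorine required for 2.6 ppm HOCl: 2.6 / 0.7105 = 3.659 ppm.
FC to add: 3.659 − 0.3 = 3.359 mg/L as Cl₂.
Cl₂ equivalent: 3.359 mg/L × 902,000 L = 3030 g.
Product at 55.9% available Cl: 3030 / 0.559 = 5420 g.

5.42 kg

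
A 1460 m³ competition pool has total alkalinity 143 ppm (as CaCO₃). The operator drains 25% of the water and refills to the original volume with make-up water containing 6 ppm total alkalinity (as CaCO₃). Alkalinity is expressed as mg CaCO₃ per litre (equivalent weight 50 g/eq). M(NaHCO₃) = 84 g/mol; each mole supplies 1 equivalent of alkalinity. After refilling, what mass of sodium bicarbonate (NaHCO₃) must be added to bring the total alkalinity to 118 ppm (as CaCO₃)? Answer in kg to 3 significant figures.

22.7 kg

Volume: 1460 m³ = 1,460,000 L.
After draining 25% and refilling: 143 × 0.75 + 6 × 0.25 = 108.75 ppm.
Deficit to target: 118 − 108.75 = 9.25 mg/L.
As CaCO₃: 9.25 mg/L × 1,460,000 L = 13,500 g; ÷ 50 g/eq ÷ 1 = 270.1 mol NaHCO₃.
Mass: 270.1 × 84 = 22,690 g.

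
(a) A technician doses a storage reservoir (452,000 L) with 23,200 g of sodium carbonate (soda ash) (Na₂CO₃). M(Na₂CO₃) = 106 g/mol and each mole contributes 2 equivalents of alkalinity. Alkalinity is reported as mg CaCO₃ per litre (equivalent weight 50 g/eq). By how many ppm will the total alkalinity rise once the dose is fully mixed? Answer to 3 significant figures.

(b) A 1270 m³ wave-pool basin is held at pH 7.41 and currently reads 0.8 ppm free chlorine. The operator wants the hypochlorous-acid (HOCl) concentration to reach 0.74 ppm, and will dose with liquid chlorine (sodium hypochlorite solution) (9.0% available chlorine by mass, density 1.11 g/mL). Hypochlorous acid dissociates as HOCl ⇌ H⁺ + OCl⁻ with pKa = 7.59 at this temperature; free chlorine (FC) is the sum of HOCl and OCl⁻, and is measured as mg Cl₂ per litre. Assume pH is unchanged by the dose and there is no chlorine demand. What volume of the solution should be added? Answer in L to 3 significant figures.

(a) Moles of Na₂CO₃: 23,200 g ÷ 106 g/mol = 218.9 mol → 437.7 eq of alkalinity.
(a) As CaCO₃: 437.7 eq × 50 g/eq = 21,890 g.
(a) Rise: 21,890 g / 452,000 L × 1000 = 48.42 mg/L.

(b) Volume: 1270 m³ = 1,270,000 L.
(b) [OCl⁻]/[HOCl] = 10^(pH − pKa) = 10^(7.41 − 7.59) = 0.6607; fraction as HOCl = 1/(1 + 0.6607) = 0.6022.
(b) Free chlorine required for 0.74 ppm HOCl: 0.74 / 0.6022 = 1.229 ppm.
(b) FC to add: 1.229 − 0.8 = 0.4289 mg/L as Cl₂.
(b) Cl₂ equivalent: 0.4289 mg/L × 1,270,000 L = 544.7 g.
(b) Product at 9.0% available Cl: 544.7 / 0.09 = 6052 g.
(b) Volume: 6052 g ÷ 1.11 g/mL = 5453 mL.

(a) 48.4 ppm; (b) 5.45 L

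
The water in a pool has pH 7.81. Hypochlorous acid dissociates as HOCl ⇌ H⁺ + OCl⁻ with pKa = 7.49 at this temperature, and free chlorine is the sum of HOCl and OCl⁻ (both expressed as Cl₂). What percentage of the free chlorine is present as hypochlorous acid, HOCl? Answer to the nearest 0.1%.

32.4%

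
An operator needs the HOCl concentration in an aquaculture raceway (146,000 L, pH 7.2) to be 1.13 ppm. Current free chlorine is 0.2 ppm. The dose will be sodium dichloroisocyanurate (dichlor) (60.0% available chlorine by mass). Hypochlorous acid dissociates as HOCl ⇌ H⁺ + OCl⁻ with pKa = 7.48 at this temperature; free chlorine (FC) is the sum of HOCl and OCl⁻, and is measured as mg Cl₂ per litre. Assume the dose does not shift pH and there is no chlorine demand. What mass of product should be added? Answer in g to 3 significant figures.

[OCl⁻]/[HOCl] = 10^(pH − pKa) = 10^(7.2 − 7.48) = 0.5248; fraction as HOCl = 1/(1 + 0.5248) = 0.6558.
Free chlorine required for 1.13 ppm HOCl: 1.13 / 0.6558 = 1.723 ppm.
FC to add: 1.723 − 0.2 = 1.523 mg/L as Cl₂.
Cl₂ equivalent: 1.523 mg/L × 146,000 L = 222.4 g.
Product at 60.0% available Cl: 222.4 / 0.6 = 370.6 g.

371 g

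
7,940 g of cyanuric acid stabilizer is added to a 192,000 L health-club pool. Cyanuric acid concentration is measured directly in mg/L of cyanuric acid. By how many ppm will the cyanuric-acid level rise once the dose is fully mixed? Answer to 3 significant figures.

41.4 ppm

Rise: 7,940 g / 192,000 L × 1000 = 41.35 mg/L.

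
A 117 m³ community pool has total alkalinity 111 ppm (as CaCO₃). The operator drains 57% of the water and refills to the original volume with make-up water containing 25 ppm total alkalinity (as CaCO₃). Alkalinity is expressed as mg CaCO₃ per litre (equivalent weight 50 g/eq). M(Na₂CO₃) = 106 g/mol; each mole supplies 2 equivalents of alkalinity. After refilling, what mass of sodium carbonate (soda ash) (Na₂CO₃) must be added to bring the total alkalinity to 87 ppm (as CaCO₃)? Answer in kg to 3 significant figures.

3.10 kg

Volume: 117 m³ = 117,000 L.
After draining 57% and refilling: 111 × 0.43 + 25 × 0.57 = 61.98 ppm.
Deficit to target: 87 − 61.98 = 25.02 mg/L.
As CaCO₃: 25.02 mg/L × 117,000 L = 2927 g; ÷ 50 g/eq ÷ 2 = 29.27 mol Na₂CO₃.
Mass: 29.27 × 106 = 3103 g.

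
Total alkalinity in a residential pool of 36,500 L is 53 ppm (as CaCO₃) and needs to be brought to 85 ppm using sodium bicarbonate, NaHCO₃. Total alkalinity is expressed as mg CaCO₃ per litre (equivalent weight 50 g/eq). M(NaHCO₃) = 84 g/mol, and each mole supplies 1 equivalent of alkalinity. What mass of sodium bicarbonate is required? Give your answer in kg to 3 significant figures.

1.96 kg

Alkalinity to add: (85 − 53) = 32 mg/L as CaCO₃ × 36,500 L = 1168 g as CaCO₃.
Equivalents: 1168 g ÷ 50 g/eq = 23.36 eq.
NaHCO₃ supplies 1 eq per mole → 23.36 mol.
Mass: 23.36 mol × 84 g/mol = 1962 g.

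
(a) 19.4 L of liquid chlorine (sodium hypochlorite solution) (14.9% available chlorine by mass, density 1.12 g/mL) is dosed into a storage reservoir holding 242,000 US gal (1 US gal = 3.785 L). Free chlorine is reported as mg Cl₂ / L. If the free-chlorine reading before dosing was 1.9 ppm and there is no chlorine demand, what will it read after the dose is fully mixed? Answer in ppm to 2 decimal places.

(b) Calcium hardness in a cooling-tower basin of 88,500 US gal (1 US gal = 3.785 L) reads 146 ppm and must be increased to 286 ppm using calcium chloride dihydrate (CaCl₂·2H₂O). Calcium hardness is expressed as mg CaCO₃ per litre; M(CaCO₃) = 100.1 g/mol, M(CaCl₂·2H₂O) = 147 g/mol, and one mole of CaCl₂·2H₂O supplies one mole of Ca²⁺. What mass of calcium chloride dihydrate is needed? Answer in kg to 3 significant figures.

(a) 5.43 ppm; (b) 68.9 kg

(a) Volume: 242,000 US gal × 3.785 L/gal = 915,970 L.
(a) Mass of solution: 19.4 L × 1000 mL/L × 1.12 g/mL = 21,730 g.
(a) Available chlorine delivered: 21,730 g × 0.149 = 3237 g as Cl₂.
(a) Concentration rise: 3237 g / 915,970 L = 3.534 mg/L = 3.53 ppm.
(a) Final FC: 1.9 + 3.53 = 5.43 ppm.

(b) Volume: 88,500 US gal × 3.785 L/gal = 334,972 L.
(b) Hardness to add: (286 − 146) = 140 mg/L as CaCO₃ × 334,972 L = 46,900 g as CaCO₃.
(b) Moles of Ca²⁺ (1 mol Ca²⁺ ≡ 1 mol CaCO₃): 46,900 / 100.1 g/mol = 468.5 mol.
(b) Mass of CaCl₂·2H₂O: 468.5 × 147 = 68,870 g.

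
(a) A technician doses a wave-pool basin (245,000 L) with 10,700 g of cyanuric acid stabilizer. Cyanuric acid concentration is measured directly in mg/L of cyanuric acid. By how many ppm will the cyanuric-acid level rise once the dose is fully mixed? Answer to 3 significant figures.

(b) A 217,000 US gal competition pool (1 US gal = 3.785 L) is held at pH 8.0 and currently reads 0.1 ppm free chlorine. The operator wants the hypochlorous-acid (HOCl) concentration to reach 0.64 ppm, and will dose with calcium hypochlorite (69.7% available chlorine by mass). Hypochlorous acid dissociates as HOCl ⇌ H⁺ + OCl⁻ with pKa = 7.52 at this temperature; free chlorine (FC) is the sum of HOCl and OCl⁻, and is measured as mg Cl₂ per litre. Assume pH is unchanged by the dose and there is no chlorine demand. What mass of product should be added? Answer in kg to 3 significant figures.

(a) Rise: 10,700 g / 245,000 L × 1000 = 43.67 mg/L.

(b) Volume: 217,000 US gal × 3.785 L/gal = 821,345 L.
(b) [OCl⁻]/[HOCl] = 10^(pH − pKa) = 10^(8.0 − 7.52) = 3.02; fraction as HOCl = 1/(1 + 3.02) = 0.2488.
(b) Free chlorine required for 0.64 ppm HOCl: 0.64 / 0.2488 = 2.573 ppm.
(b) FC to add: 2.573 − 0.1 = 2.473 mg/L as Cl₂.
(b) Cl₂ equivalent: 2.473 mg/L × 821,345 L = 2031 g.
(b) Product at 69.7% available Cl: 2031 / 0.697 = 2914 g.

(a) 43.7 ppm; (b) 2.91 kg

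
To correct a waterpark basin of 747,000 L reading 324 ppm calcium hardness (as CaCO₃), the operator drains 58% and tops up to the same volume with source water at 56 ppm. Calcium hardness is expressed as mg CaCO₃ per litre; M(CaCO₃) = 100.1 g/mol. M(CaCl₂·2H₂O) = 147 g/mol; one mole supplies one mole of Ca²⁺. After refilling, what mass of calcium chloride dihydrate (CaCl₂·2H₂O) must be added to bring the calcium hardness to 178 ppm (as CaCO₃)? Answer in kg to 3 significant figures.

After draining 58% and refilling: 324 × 0.42 + 56 × 0.58 = 168.56 ppm.
Deficit to target: 178 − 168.56 = 9.44 mg/L.
As CaCO₃: 9.44 mg/L × 747,000 L = 7052 g; ÷ 100.1 = 70.45 mol Ca²⁺.
Mass: 70.45 × 147 = 10,360 g.

10.4 kg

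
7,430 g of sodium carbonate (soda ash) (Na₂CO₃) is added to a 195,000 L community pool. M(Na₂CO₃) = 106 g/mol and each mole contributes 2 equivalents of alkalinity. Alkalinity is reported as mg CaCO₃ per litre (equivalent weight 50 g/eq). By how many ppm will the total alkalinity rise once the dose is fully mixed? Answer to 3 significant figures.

35.9 ppm

Moles of Na₂CO₃: 7,430 g ÷ 106 g/mol = 70.09 mol → 140.2 eq of alkalinity.
As CaCO₃: 140.2 eq × 50 g/eq = 7009 g.
Rise: 7009 g / 195,000 L × 1000 = 35.95 mg/L.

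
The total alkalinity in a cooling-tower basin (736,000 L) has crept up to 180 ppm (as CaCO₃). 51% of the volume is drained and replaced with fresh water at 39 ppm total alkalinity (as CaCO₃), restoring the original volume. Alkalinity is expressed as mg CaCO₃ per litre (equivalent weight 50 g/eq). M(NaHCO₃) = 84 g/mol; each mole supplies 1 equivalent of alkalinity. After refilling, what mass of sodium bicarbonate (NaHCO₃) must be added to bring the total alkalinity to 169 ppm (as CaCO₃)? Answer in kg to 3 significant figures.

75.3 kg

After draining 51% and refilling: 180 × 0.49 + 39 × 0.51 = 108.09 ppm.
Deficit to target: 169 − 108.09 = 60.91 mg/L.
As CaCO₃: 60.91 mg/L × 736,000 L = 44,830 g; ÷ 50 g/eq ÷ 1 = 896.6 mol NaHCO₃.
Mass: 896.6 × 84 = 75,310 g.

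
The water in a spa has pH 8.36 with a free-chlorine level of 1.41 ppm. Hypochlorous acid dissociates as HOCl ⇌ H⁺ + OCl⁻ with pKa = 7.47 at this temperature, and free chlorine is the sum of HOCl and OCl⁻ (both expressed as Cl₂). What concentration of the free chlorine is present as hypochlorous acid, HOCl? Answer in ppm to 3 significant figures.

0.161 ppm

[OCl⁻]/[HOCl] = 10^(pH − pKa) = 10^(8.36 − 7.47) = 10^0.89 = 7.762.
Fraction as HOCl = 1 / (1 + 7.762) = 0.1141.
HOCl = 0.1141 × 1.41 ppm = 0.1609 ppm.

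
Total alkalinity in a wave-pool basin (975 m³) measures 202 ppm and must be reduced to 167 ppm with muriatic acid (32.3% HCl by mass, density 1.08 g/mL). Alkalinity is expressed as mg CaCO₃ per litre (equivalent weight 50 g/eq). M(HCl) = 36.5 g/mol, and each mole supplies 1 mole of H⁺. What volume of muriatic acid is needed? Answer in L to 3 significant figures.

Volume: 975 m³ = 975,000 L.
Alkalinity to neutralize: (202 − 167) = 35 mg/L as CaCO₃ × 975,000 L = 34,120 g as CaCO₃.
Equivalents of H⁺ required: 34,120 ÷ 50 g/eq = 682.5 eq = 682.5 mol HCl.
Mass of HCl: 682.5 × 36.5 = 24,910 g.
Mass of 32.3% solution: 24,910 / 0.323 = 77,120 g.
Volume: 77,120 g ÷ 1.08 g/mL = 71,410 mL.

71.4 L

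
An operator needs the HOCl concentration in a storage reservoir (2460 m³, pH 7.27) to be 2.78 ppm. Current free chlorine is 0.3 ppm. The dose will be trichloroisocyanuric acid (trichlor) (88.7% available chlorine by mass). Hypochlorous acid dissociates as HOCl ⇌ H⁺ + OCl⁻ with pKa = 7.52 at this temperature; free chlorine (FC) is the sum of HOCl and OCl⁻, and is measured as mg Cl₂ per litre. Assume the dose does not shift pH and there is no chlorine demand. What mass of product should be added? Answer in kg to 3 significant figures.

Volume: 2460 m³ = 2,460,000 L.
[OCl⁻]/[HOCl] = 10^(pH − pKa) = 10^(7.27 − 7.52) = 0.5623; fraction as HOCl = 1/(1 + 0.5623) = 0.6401.
Free chlorine required for 2.78 ppm HOCl: 2.78 / 0.6401 = 4.343 ppm.
FC to add: 4.343 − 0.3 = 4.043 mg/L as Cl₂.
Cl₂ equivalent: 4.043 mg/L × 2,460,000 L = 9947 g.
Product at 88.7% available Cl: 9947 / 0.887 = 11,210 g.

11.2 kg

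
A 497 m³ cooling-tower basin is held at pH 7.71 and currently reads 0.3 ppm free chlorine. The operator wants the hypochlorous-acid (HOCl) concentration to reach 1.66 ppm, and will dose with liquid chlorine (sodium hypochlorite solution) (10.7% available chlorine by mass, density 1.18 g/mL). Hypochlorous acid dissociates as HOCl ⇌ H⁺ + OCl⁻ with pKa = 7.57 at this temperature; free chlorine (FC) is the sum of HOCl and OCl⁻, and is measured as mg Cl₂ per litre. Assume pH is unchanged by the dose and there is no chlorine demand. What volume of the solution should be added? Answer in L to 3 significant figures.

Volume: 497 m³ = 497,000 L.
[OCl⁻]/[HOCl] = 10^(pH − pKa) = 10^(7.71 − 7.57) = 1.38; fraction as HOCl = 1/(1 + 1.38) = 0.4201.
Free chlorine required for 1.66 ppm HOCl: 1.66 / 0.4201 = 3.951 ppm.
FC to add: 3.951 − 0.3 = 3.651 mg/L as Cl₂.
Cl₂ equivalent: 3.651 mg/L × 497,000 L = 1815 g.
Product at 10.7% available Cl: 1815 / 0.107 = 16,960 g.
Volume: 16,960 g ÷ 1.18 g/mL = 14,370 mL.

14.4 L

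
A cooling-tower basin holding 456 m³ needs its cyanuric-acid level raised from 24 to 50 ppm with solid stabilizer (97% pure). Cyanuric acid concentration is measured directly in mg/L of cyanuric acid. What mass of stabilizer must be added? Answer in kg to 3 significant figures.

Volume: 456 m³ = 456,000 L.
CYA to add: (50 − 24) = 26 mg/L × 456,000 L = 11,860 g cyanuric acid.
At 97% purity: 11,860 / 0.97 = 12,220 g product.

12.2 kg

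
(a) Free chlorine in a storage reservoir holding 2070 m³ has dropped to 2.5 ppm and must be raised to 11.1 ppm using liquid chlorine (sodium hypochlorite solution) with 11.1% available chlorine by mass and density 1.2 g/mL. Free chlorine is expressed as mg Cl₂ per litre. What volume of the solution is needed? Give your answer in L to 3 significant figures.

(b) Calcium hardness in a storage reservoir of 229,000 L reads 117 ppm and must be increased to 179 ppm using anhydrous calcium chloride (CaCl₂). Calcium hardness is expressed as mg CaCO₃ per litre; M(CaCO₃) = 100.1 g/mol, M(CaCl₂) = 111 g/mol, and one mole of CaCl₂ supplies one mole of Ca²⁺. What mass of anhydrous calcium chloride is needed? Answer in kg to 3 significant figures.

(a) Volume: 2070 m³ = 2,070,000 L.
(a) Chlorine deficit: 11.1 − 2.5 = 8.6 ppm = 8.6 mg/L as Cl₂.
(a) Cl₂ equivalent needed: 8.6 mg/L × 2,070,000 L = 17,800,000 mg = 17,800 g.
(a) Product at 11.1% available chlorine: 17,800 / 0.111 = 160,400 g.
(a) Volume at density 1.2 g/mL: 160,400 g ÷ 1.2 g/mL = 133,600 mL.

(b) Hardness to add: (179 − 117) = 62 mg/L as CaCO₃ × 229,000 L = 14,200 g as CaCO₃.
(b) Moles of Ca²⁺ (1 mol Ca²⁺ ≡ 1 mol CaCO₃): 14,200 / 100.1 g/mol = 141.8 mol.
(b) Mass of CaCl₂: 141.8 × 111 = 15,740 g.

(a) 134 L; (b) 15.7 kg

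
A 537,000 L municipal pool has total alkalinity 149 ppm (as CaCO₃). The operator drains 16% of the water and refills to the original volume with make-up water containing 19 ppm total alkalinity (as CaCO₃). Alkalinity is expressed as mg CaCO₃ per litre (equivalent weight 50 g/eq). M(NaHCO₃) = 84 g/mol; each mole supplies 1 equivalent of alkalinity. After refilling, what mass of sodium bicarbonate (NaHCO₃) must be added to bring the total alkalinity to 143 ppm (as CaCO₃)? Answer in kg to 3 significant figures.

After draining 16% and refilling: 149 × 0.84 + 19 × 0.16 = 128.2 ppm.
Deficit to target: 143 − 128.2 = 14.8 mg/L.
As CaCO₃: 14.8 mg/L × 537,000 L = 7948 g; ÷ 50 g/eq ÷ 1 = 159 mol NaHCO₃.
Mass: 159 × 84 = 13,350 g.

13.4 kg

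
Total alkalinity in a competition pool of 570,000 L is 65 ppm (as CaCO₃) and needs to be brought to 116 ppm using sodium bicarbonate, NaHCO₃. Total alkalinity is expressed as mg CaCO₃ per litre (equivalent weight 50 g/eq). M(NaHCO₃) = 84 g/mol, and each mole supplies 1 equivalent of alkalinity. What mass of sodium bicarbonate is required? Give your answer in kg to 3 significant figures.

48.8 kg

Alkalinity to add: (116 − 65) = 51 mg/L as CaCO₃ × 570,000 L = 29,070 g as CaCO₃.
Equivalents: 29,070 g ÷ 50 g/eq = 581.4 eq.
NaHCO₃ supplies 1 eq per mole → 581.4 mol.
Mass: 581.4 mol × 84 g/mol = 48,840 g.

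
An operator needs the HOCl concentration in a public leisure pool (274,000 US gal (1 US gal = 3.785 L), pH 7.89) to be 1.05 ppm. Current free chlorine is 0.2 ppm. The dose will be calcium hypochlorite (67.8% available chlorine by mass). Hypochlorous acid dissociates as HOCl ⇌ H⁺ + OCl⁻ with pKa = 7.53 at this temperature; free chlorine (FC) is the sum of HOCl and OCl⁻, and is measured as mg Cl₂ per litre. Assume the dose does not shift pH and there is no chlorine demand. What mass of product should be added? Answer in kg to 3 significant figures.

4.98 kg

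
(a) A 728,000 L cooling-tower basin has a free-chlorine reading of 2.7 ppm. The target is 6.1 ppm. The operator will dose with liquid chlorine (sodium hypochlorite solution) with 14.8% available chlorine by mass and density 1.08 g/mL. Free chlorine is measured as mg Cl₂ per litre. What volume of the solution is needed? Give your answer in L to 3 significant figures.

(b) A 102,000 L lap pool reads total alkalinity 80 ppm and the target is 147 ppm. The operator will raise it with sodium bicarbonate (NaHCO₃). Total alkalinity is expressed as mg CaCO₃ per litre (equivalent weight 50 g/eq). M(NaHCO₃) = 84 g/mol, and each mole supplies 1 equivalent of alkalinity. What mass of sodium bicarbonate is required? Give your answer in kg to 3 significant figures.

(a) Chlorine deficit: 6.1 − 2.7 = 3.4 ppm = 3.4 mg/L as Cl₂.
(a) Cl₂ equivalent needed: 3.4 mg/L × 728,000 L = 2,475,000 mg = 2475 g.
(a) Product at 14.8% available chlorine: 2475 / 0.148 = 16,720 g.
(a) Volume at density 1.08 g/mL: 16,720 g ÷ 1.08 g/mL = 15,490 mL.

(b) Alkalinity to add: (147 − 80) = 67 mg/L as CaCO₃ × 102,000 L = 6834 g as CaCO₃.
(b) Equivalents: 6834 g ÷ 50 g/eq = 136.7 eq.
(b) NaHCO₃ supplies 1 eq per mole → 136.7 mol.
(b) Mass: 136.7 mol × 84 g/mol = 11,480 g.

(a) 15.5 L; (b) 11.5 kg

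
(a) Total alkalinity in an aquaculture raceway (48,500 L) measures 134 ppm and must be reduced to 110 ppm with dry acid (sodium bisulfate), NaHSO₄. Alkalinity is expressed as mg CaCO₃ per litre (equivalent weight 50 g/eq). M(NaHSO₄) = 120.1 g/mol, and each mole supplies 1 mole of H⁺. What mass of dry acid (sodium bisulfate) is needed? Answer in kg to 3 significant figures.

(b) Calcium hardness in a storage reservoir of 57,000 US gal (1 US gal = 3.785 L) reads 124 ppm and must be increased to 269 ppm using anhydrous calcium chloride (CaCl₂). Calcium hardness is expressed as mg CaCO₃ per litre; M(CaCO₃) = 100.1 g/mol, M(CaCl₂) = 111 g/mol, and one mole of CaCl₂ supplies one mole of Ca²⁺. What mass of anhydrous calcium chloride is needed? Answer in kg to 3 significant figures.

(a) 2.80 kg; (b) 34.7 kg

(a) Alkalinity to neutralize: (134 − 110) = 24 mg/L as CaCO₃ × 48,500 L = 1164 g as CaCO₃.
(a) Equivalents of H⁺ required: 1164 ÷ 50 g/eq = 23.28 eq = 23.28 mol NaHSO₄.
(a) Mass of NaHSO₄: 23.28 × 120.1 = 2796 g.

(b) Volume: 57,000 US gal × 3.785 L/gal = 215,745 L.
(b) Hardness to add: (269 − 124) = 145 mg/L as CaCO₃ × 215,745 L = 31,280 g as CaCO₃.
(b) Moles of Ca²⁺ (1 mol Ca²⁺ ≡ 1 mol CaCO₃): 31,280 / 100.1 g/mol = 312.5 mol.
(b) Mass of CaCl₂: 312.5 × 111 = 34,690 g.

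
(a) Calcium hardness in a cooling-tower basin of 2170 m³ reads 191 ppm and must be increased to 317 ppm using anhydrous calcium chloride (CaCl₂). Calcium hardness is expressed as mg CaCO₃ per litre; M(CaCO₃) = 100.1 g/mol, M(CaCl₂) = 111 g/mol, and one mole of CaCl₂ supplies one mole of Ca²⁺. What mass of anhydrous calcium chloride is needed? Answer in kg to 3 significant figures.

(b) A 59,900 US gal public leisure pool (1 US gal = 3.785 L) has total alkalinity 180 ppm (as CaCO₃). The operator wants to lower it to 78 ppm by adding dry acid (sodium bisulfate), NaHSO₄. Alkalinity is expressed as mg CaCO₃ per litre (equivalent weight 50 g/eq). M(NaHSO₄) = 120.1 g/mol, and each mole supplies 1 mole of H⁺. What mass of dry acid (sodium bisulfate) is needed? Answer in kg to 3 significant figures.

(a) Volume: 2170 m³ = 2,170,000 L.
(a) Hardness to add: (317 − 191) = 126 mg/L as CaCO₃ × 2,170,000 L = 273,400 g as CaCO₃.
(a) Moles of Ca²⁺ (1 mol Ca²⁺ ≡ 1 mol CaCO₃): 273,400 / 100.1 g/mol = 2731 mol.
(a) Mass of CaCl₂: 2731 × 111 = 303,200 g.

(b) Volume: 59,900 US gal × 3.785 L/gal = 226,722 L.
(b) Alkalinity to neutralize: (180 − 78) = 102 mg/L as CaCO₃ × 226,722 L = 23,130 g as CaCO₃.
(b) Equivalents of H⁺ required: 23,130 ÷ 50 g/eq = 462.5 eq = 462.5 mol NaHSO₄.
(b) Mass of NaHSO₄: 462.5 × 120.1 = 55,550 g.

(a) 303 kg; (b) 55.5 kg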